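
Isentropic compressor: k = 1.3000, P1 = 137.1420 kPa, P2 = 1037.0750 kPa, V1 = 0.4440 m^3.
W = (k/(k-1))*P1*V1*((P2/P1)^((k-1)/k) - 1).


(k-1)/k = 0.2308
(P2/P1)^exp = 1.5950
W = 4.3333 * 137.1420 * 0.4440 * (1.5950 - 1) = 156.9997 kJ

156.9997 kJ


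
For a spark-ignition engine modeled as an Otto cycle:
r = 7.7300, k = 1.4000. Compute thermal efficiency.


r^(k-1) = 2.2661
eta = 1 - 1/2.2661 = 0.5587 = 55.8706%

55.8706%


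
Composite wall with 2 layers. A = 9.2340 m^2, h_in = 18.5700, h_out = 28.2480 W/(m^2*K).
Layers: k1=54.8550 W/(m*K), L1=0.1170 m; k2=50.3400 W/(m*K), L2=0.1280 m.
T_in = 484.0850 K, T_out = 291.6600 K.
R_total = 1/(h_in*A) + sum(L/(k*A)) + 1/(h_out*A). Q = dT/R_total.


R_conv_in = 1/(18.5700*9.2340) = 0.0058
R_1 = 0.1170/(54.8550*9.2340) = 0.0002
R_2 = 0.1280/(50.3400*9.2340) = 0.0003
R_conv_out = 1/(28.2480*9.2340) = 0.0038
R_total = 0.0102 K/W
Q = 192.4250 / 0.0102 = 18917.4497 W

R_total = 0.0102 K/W, Q = 18917.4497 W


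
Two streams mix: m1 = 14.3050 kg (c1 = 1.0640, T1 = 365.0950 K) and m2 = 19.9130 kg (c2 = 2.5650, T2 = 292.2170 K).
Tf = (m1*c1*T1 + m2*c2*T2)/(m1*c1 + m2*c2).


num = 20482.4582
den = 66.2974
Tf = 308.9483 K

308.9483 K


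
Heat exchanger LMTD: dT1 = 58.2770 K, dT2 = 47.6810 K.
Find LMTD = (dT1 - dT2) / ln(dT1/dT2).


dT1/dT2 = 1.2222
ln(dT1/dT2) = 0.2007
LMTD = 10.5960 / 0.2007 = 52.8019 K

52.8019 K


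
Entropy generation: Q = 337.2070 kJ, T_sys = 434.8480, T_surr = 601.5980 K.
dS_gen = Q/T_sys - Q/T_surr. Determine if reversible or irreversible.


dS_sys = 337.2070/434.8480 = 0.7755 kJ/K
dS_surr = -337.2070/601.5980 = -0.5605 kJ/K
dS_gen = 0.7755 - 0.5605 = 0.2149 kJ/K (irreversible)

dS_gen = 0.2149 kJ/K, irreversible


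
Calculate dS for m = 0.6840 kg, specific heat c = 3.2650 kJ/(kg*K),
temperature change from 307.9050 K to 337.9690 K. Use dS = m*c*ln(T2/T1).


T2/T1 = 1.0976
ln(T2/T1) = 0.0932
dS = 0.6840 * 3.2650 * 0.0932 = 0.2081 kJ/K

0.2081 kJ/K


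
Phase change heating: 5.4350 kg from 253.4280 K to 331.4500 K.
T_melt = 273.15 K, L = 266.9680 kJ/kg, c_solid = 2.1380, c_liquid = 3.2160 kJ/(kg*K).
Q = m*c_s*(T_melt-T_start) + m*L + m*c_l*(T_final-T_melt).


Q1 (sensible, solid) = 5.4350 * 2.1380 * 19.7220 = 229.1702 kJ
Q2 (latent) = 5.4350 * 266.9680 = 1450.9711 kJ
Q3 (sensible, liquid) = 5.4350 * 3.2160 * 58.3000 = 1019.0234 kJ
Q_total = 2699.1647 kJ

2699.1647 kJ


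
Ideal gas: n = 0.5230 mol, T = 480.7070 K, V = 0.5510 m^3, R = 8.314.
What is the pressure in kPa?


P = nRT/V = 0.5230 * 8.314 * 480.7070 / 0.5510
= 2090.2208 / 0.5510 = 3793.5041 Pa = 3.7935 kPa

3.7935 kPa


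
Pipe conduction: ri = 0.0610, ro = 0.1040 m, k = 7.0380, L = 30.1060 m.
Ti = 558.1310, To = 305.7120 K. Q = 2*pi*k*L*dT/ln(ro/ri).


dT = 252.4190 K
ln(ro/ri) = 0.5335
Q = 2*pi*7.0380*30.1060*252.4190 / 0.5335 = 629877.2739 W

629877.2739 W


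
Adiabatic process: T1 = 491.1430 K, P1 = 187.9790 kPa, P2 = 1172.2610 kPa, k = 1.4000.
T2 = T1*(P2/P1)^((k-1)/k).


(k-1)/k = 0.2857
(P2/P1)^exp = 1.6870
T2 = 491.1430 * 1.6870 = 828.5649 K

828.5649 K


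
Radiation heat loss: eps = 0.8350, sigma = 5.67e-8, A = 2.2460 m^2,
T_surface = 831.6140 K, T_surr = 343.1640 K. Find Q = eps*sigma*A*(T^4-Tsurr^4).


T^4 = 4.7829e+11
Tsurr^4 = 1.3868e+10
Q = 0.8350 * 5.67e-8 * 2.2460 * 4.6442e+11 = 49384.1999 W

49384.1999 W


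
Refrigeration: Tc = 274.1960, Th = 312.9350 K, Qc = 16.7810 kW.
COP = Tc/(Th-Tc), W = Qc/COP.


COP = 274.1960 / 38.7390 = 7.0780
W = 16.7810 / 7.0780 = 2.3709 kW

COP = 7.0780, W = 2.3709 kW


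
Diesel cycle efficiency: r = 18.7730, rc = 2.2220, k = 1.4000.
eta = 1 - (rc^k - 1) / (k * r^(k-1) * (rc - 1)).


r^(k-1) = 3.2316
rc^k = 3.0580
eta = 0.6277 = 62.7746%

62.7746%


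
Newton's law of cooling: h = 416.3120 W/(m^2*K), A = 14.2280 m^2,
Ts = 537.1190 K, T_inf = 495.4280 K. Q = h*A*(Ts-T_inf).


dT = 41.6910 K
Q = 416.3120 * 14.2280 * 41.6910 = 246947.7640 W

246947.7640 W


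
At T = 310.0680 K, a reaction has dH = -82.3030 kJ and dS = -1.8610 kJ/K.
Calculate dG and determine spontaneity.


T*dS = 310.0680 * -1.8610 = -577.0365 kJ
dG = -82.3030 + 577.0365 = 494.7335 kJ (non-spontaneous)

dG = 494.7335 kJ, non-spontaneous


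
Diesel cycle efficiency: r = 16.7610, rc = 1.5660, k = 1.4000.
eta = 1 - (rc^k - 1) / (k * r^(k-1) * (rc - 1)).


r^(k-1) = 3.0883
rc^k = 1.8737
eta = 0.6430 = 64.2961%

64.2961%


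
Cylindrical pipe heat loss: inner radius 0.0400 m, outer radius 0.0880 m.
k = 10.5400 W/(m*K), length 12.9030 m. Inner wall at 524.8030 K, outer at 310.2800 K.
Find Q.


dT = 214.5230 K
ln(ro/ri) = 0.7885
Q = 2*pi*10.5400*12.9030*214.5230 / 0.7885 = 232491.3646 W

232491.3646 W


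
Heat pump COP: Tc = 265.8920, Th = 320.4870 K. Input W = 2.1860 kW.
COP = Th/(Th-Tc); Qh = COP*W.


COP = 320.4870 / 54.5950 = 5.8703
Qh = 5.8703 * 2.1860 = 12.8324 kW

COP = 5.8703, Qh = 12.8324 kW


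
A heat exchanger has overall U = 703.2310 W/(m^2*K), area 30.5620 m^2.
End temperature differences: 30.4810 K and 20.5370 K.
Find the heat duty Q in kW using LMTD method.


LMTD = 25.1826 K
Q = 703.2310 * 30.5620 * 25.1826 = 541228.6948 W = 541.2287 kW

541.2287 kW


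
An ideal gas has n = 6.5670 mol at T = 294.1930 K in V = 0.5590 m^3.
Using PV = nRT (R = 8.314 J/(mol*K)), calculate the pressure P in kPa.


P = nRT/V = 6.5670 * 8.314 * 294.1930 / 0.5590
= 16062.3606 / 0.5590 = 28734.0977 Pa = 28.7341 kPa

28.7341 kPa


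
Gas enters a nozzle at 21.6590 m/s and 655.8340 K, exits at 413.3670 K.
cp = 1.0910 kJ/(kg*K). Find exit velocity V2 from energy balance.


dT = 242.4670 K
2*cp*1000*dT = 529062.9940
V1^2 = 469.1123
V2 = sqrt(529532.1063) = 727.6896 m/s

727.6896 m/s


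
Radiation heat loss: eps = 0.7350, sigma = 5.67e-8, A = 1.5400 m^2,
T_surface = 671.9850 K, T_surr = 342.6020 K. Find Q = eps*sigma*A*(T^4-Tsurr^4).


T^4 = 2.0391e+11
Tsurr^4 = 1.3777e+10
Q = 0.7350 * 5.67e-8 * 1.5400 * 1.9013e+11 = 12202.4782 W

12202.4782 W


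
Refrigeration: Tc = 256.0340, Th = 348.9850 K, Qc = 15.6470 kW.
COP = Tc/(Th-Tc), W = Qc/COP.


COP = 256.0340 / 92.9510 = 2.7545
W = 15.6470 / 2.7545 = 5.6805 kW

COP = 2.7545, W = 5.6805 kW


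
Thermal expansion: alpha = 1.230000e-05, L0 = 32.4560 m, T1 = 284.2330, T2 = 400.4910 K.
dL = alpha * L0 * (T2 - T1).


dT = 116.2580 K
dL = 1.230000e-05 * 32.4560 * 116.2580 = 0.046411 m
L_final = 32.502411 m

dL = 0.046411 m


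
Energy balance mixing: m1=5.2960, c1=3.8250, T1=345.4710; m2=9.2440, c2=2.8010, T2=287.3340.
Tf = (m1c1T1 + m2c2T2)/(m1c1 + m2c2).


num = 14438.0546
den = 46.1496
Tf = 312.8530 K

312.8530 K


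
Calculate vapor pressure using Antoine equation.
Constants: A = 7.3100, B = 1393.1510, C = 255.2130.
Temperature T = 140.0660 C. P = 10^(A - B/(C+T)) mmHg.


C+T = 395.2790
B/(C+T) = 3.5245
log10(P) = 7.3100 - 3.5245 = 3.7855
P = 10^3.7855 = 6102.7402 mmHg

6102.7402 mmHg


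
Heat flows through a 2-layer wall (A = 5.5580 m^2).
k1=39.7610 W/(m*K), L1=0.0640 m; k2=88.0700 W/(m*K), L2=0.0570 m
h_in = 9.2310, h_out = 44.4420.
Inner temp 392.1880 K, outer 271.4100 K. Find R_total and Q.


R_conv_in = 1/(9.2310*5.5580) = 0.0195
R_1 = 0.0640/(39.7610*5.5580) = 0.0003
R_2 = 0.0570/(88.0700*5.5580) = 0.0001
R_conv_out = 1/(44.4420*5.5580) = 0.0040
R_total = 0.0239 K/W
Q = 120.7780 / 0.0239 = 5043.8855 W

R_total = 0.0239 K/W, Q = 5043.8855 W


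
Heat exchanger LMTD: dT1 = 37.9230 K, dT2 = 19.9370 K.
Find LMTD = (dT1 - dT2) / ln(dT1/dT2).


dT1/dT2 = 1.9021
ln(dT1/dT2) = 0.6430
LMTD = 17.9860 / 0.6430 = 27.9729 K

27.9729 K


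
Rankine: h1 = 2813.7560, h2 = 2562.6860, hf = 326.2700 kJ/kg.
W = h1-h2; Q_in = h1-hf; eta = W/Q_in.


W = 251.0700 kJ/kg
Q_in = 2487.4860 kJ/kg
eta = 0.1009 = 10.0933%

eta = 10.0933%


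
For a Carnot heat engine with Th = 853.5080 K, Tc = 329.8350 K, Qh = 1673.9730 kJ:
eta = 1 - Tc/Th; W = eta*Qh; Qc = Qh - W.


eta = 1 - 329.8350/853.5080 = 0.6136
W = 0.6136 * 1673.9730 = 1027.0723 kJ
Qc = 1673.9730 - 1027.0723 = 646.9007 kJ

eta = 61.3554%, W = 1027.0723 kJ, Qc = 646.9007 kJ


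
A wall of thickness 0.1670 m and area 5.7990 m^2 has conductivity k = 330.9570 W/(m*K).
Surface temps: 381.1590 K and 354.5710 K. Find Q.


dT = 26.5880 K
Q = 330.9570 * 5.7990 * 26.5880 / 0.1670 = 305558.1549 W

305558.1549 W


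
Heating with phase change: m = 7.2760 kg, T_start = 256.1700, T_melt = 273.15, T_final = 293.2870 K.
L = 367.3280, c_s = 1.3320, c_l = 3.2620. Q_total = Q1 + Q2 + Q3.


Q1 (sensible, solid) = 7.2760 * 1.3320 * 16.9800 = 164.5639 kJ
Q2 (latent) = 7.2760 * 367.3280 = 2672.6785 kJ
Q3 (sensible, liquid) = 7.2760 * 3.2620 * 20.1370 = 477.9378 kJ
Q_total = 3315.1803 kJ

3315.1803 kJ


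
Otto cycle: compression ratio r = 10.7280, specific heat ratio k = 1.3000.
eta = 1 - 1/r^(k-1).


r^(k-1) = 2.0378
eta = 1 - 1/2.0378 = 0.5093 = 50.9268%

50.9268%


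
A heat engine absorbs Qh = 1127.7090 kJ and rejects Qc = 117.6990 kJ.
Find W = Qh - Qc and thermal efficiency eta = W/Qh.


W = 1127.7090 - 117.6990 = 1010.0100 kJ
eta = 1010.0100 / 1127.7090 = 0.8956 = 89.5630%

W = 1010.0100 kJ, eta = 89.5630%


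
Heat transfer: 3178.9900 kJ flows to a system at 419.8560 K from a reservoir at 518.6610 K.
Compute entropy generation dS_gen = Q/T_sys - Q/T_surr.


dS_sys = 3178.9900/419.8560 = 7.5716 kJ/K
dS_surr = -3178.9900/518.6610 = -6.1292 kJ/K
dS_gen = 7.5716 - 6.1292 = 1.4424 kJ/K (irreversible)

dS_gen = 1.4424 kJ/K, irreversible


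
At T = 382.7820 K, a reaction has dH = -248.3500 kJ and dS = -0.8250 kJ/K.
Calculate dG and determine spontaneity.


T*dS = 382.7820 * -0.8250 = -315.7951 kJ
dG = -248.3500 + 315.7951 = 67.4451 kJ (non-spontaneous)

dG = 67.4451 kJ, non-spontaneous


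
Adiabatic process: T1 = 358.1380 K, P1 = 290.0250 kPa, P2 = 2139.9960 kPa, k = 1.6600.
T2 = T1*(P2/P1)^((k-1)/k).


(k-1)/k = 0.3976
(P2/P1)^exp = 2.2136
T2 = 358.1380 * 2.2136 = 792.7749 K

792.7749 K


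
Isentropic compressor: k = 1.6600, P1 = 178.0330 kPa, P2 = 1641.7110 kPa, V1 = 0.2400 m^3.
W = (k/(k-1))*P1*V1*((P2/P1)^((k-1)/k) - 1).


(k-1)/k = 0.3976
(P2/P1)^exp = 2.4188
W = 2.5152 * 178.0330 * 0.2400 * (2.4188 - 1) = 152.4707 kJ

152.4707 kJ


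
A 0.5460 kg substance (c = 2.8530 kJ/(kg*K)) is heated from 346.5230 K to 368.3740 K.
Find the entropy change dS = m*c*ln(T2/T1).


T2/T1 = 1.0631
ln(T2/T1) = 0.0611
dS = 0.5460 * 2.8530 * 0.0611 = 0.0953 kJ/K

0.0953 kJ/K


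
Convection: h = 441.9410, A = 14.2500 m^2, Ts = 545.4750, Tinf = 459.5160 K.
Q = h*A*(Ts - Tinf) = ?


dT = 85.9590 K
Q = 441.9410 * 14.2500 * 85.9590 = 541340.4915 W

541340.4915 W


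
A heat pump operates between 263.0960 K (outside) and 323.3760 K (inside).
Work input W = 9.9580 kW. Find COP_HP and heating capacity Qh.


COP = 323.3760 / 60.2800 = 5.3646
Qh = 5.3646 * 9.9580 = 53.4203 kW

COP = 5.3646, Qh = 53.4203 kW


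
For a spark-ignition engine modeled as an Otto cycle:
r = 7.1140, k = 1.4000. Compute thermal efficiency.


r^(k-1) = 2.1920
eta = 1 - 1/2.1920 = 0.5438 = 54.3801%

54.3801%


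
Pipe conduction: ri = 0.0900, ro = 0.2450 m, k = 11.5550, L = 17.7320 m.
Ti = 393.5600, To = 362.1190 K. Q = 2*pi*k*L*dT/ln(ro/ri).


dT = 31.4410 K
ln(ro/ri) = 1.0014
Q = 2*pi*11.5550*17.7320*31.4410 / 1.0014 = 40418.0404 W

40418.0404 W


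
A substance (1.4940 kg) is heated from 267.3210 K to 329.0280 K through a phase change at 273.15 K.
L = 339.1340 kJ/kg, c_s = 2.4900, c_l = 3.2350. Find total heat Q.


Q1 (sensible, solid) = 1.4940 * 2.4900 * 5.8290 = 21.6842 kJ
Q2 (latent) = 1.4940 * 339.1340 = 506.6662 kJ
Q3 (sensible, liquid) = 1.4940 * 3.2350 * 55.8780 = 270.0634 kJ
Q_total = 798.4138 kJ

798.4138 kJ


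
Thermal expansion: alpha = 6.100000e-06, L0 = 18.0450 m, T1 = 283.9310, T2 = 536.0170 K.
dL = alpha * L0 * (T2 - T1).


dT = 252.0860 K
dL = 6.100000e-06 * 18.0450 * 252.0860 = 0.027748 m
L_final = 18.072748 m

dL = 0.027748 m


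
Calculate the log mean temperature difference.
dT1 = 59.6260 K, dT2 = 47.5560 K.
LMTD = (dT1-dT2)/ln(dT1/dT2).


dT1/dT2 = 1.2538
ln(dT1/dT2) = 0.2262
LMTD = 12.0700 / 0.2262 = 53.3637 K

53.3637 K


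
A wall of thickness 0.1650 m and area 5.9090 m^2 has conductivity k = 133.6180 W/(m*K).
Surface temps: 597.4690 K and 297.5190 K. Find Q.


dT = 299.9500 K
Q = 133.6180 * 5.9090 * 299.9500 / 0.1650 = 1435303.9464 W

1435303.9464 W


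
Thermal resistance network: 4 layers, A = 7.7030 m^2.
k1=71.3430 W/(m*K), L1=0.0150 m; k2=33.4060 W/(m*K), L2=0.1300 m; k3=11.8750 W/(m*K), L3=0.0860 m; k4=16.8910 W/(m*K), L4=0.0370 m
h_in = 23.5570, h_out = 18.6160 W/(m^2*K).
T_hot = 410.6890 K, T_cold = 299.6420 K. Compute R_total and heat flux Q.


R_conv_in = 1/(23.5570*7.7030) = 0.0055
R_1 = 0.0150/(71.3430*7.7030) = 2.7295e-05
R_2 = 0.1300/(33.4060*7.7030) = 0.0005
R_3 = 0.0860/(11.8750*7.7030) = 0.0009
R_4 = 0.0370/(16.8910*7.7030) = 0.0003
R_conv_out = 1/(18.6160*7.7030) = 0.0070
R_total = 0.0142 K/W
Q = 111.0470 / 0.0142 = 7797.4533 W

R_total = 0.0142 K/W, Q = 7797.4533 W


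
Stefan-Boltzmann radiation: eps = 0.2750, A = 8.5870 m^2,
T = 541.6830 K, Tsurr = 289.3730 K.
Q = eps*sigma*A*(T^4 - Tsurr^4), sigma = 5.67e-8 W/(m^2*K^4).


T^4 = 8.6096e+10
Tsurr^4 = 7.0118e+09
Q = 0.2750 * 5.67e-8 * 8.5870 * 7.9084e+10 = 10588.7423 W

10588.7423 W


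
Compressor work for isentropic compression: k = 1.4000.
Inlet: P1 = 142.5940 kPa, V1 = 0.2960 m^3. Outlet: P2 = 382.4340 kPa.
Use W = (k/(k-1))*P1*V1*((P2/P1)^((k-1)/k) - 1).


(k-1)/k = 0.2857
(P2/P1)^exp = 1.3256
W = 3.5000 * 142.5940 * 0.2960 * (1.3256 - 1) = 48.1015 kJ

48.1015 kJ


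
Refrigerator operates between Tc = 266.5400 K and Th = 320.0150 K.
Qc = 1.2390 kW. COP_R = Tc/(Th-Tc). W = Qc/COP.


COP = 266.5400 / 53.4750 = 4.9844
W = 1.2390 / 4.9844 = 0.2486 kW

COP = 4.9844, W = 0.2486 kW


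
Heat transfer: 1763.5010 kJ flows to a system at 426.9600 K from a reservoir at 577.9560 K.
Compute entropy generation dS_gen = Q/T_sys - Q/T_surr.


dS_sys = 1763.5010/426.9600 = 4.1304 kJ/K
dS_surr = -1763.5010/577.9560 = -3.0513 kJ/K
dS_gen = 4.1304 - 3.0513 = 1.0791 kJ/K (irreversible)

dS_gen = 1.0791 kJ/K, irreversible


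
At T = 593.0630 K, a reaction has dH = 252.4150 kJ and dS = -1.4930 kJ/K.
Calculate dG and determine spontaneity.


T*dS = 593.0630 * -1.4930 = -885.4431 kJ
dG = 252.4150 + 885.4431 = 1137.8581 kJ (non-spontaneous)

dG = 1137.8581 kJ, non-spontaneous


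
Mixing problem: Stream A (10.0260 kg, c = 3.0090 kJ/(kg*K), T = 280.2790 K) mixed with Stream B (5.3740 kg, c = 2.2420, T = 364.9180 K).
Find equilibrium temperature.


num = 12852.2399
den = 42.2167
Tf = 304.4347 K

304.4347 K


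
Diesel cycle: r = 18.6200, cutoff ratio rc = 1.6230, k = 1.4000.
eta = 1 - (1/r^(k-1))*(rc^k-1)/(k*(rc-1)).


r^(k-1) = 3.2210
rc^k = 1.9699
eta = 0.6548 = 65.4759%

65.4759%


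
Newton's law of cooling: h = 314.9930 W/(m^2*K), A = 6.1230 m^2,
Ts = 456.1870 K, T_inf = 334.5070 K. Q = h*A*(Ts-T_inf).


dT = 121.6800 K
Q = 314.9930 * 6.1230 * 121.6800 = 234684.4763 W

234684.4763 W


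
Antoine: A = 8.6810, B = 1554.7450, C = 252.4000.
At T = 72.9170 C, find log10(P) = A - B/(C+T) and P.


C+T = 325.3170
B/(C+T) = 4.7792
log10(P) = 8.6810 - 4.7792 = 3.9018
P = 10^3.9018 = 7976.8378 mmHg

7976.8378 mmHg


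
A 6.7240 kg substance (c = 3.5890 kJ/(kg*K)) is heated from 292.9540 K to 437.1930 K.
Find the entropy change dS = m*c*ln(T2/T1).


T2/T1 = 1.4924
ln(T2/T1) = 0.4004
dS = 6.7240 * 3.5890 * 0.4004 = 9.6616 kJ/K

9.6616 kJ/K


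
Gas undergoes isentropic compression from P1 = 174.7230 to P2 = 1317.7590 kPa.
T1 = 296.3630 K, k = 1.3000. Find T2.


(k-1)/k = 0.2308
(P2/P1)^exp = 1.5940
T2 = 296.3630 * 1.5940 = 472.4118 K

472.4118 K


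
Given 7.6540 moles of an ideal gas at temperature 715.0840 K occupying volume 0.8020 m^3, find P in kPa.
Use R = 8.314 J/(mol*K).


P = nRT/V = 7.6540 * 8.314 * 715.0840 / 0.8020
= 45504.6249 / 0.8020 = 56738.9338 Pa = 56.7389 kPa

56.7389 kPa


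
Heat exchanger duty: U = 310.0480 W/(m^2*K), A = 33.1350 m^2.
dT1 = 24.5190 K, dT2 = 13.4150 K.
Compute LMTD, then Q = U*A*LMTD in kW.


LMTD = 18.4123 K
Q = 310.0480 * 33.1350 * 18.4123 = 189157.7544 W = 189.1578 kW

189.1578 kW


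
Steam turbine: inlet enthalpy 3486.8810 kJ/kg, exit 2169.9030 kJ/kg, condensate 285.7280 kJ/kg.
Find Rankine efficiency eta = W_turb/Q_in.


W = 1316.9780 kJ/kg
Q_in = 3201.1530 kJ/kg
eta = 0.4114 = 41.1407%

eta = 41.1407%


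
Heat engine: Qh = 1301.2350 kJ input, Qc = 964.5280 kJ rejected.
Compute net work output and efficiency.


W = 1301.2350 - 964.5280 = 336.7070 kJ
eta = 336.7070 / 1301.2350 = 0.2588 = 25.8760%

W = 336.7070 kJ, eta = 25.8760%


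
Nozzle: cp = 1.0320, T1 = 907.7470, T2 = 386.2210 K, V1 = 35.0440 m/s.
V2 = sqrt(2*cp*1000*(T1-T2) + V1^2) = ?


dT = 521.5260 K
2*cp*1000*dT = 1076429.6640
V1^2 = 1228.0819
V2 = sqrt(1077657.7459) = 1038.1030 m/s

1038.1030 m/s


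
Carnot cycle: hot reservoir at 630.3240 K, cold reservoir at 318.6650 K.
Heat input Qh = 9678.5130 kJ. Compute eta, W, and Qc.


eta = 1 - 318.6650/630.3240 = 0.4944
W = 0.4944 * 9678.5130 = 4785.4686 kJ
Qc = 9678.5130 - 4785.4686 = 4893.0444 kJ

eta = 49.4443%, W = 4785.4686 kJ, Qc = 4893.0444 kJ


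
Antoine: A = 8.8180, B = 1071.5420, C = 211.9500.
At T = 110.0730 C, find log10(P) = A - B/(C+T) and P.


C+T = 322.0230
B/(C+T) = 3.3275
log10(P) = 8.8180 - 3.3275 = 5.4905
P = 10^5.4905 = 309362.3760 mmHg

309362.3760 mmHg


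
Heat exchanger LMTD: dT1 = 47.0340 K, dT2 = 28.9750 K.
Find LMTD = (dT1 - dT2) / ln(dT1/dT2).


dT1/dT2 = 1.6233
ln(dT1/dT2) = 0.4844
LMTD = 18.0590 / 0.4844 = 37.2783 K

37.2783 K


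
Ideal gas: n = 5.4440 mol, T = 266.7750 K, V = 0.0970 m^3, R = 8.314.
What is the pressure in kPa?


P = nRT/V = 5.4440 * 8.314 * 266.7750 / 0.0970
= 12074.6143 / 0.0970 = 124480.5593 Pa = 124.4806 kPa

124.4806 kPa


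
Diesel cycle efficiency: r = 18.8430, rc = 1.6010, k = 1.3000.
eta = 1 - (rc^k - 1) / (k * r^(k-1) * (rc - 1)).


r^(k-1) = 2.4129
rc^k = 1.8438
eta = 0.5524 = 55.2425%

55.2425%


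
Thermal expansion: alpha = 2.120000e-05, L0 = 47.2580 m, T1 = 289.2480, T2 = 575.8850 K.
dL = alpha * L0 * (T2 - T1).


dT = 286.6370 K
dL = 2.120000e-05 * 47.2580 * 286.6370 = 0.287173 m
L_final = 47.545173 m

dL = 0.287173 m


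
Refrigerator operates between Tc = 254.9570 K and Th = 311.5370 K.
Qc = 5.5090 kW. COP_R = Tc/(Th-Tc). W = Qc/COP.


COP = 254.9570 / 56.5800 = 4.5061
W = 5.5090 / 4.5061 = 1.2226 kW

COP = 4.5061, W = 1.2226 kW


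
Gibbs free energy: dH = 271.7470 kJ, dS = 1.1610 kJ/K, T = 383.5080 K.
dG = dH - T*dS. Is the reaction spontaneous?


T*dS = 383.5080 * 1.1610 = 445.2528 kJ
dG = 271.7470 - 445.2528 = -173.5058 kJ (spontaneous)

dG = -173.5058 kJ, spontaneous


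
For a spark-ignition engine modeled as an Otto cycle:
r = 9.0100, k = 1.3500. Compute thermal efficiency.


r^(k-1) = 2.1585
eta = 1 - 1/2.1585 = 0.5367 = 53.6717%

53.6717%


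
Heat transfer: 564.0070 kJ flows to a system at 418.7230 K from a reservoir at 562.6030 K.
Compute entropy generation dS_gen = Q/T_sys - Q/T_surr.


dS_sys = 564.0070/418.7230 = 1.3470 kJ/K
dS_surr = -564.0070/562.6030 = -1.0025 kJ/K
dS_gen = 1.3470 - 1.0025 = 0.3445 kJ/K (irreversible)

dS_gen = 0.3445 kJ/K, irreversible


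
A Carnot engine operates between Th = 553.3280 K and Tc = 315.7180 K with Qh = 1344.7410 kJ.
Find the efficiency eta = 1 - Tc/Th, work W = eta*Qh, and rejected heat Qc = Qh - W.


eta = 1 - 315.7180/553.3280 = 0.4294
W = 0.4294 * 1344.7410 = 577.4584 kJ
Qc = 1344.7410 - 577.4584 = 767.2826 kJ

eta = 42.9420%, W = 577.4584 kJ, Qc = 767.2826 kJ


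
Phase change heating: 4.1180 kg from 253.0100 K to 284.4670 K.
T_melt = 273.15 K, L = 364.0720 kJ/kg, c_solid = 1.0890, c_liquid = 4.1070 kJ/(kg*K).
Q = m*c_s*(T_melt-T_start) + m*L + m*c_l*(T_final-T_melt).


Q1 (sensible, solid) = 4.1180 * 1.0890 * 20.1400 = 90.3179 kJ
Q2 (latent) = 4.1180 * 364.0720 = 1499.2485 kJ
Q3 (sensible, liquid) = 4.1180 * 4.1070 * 11.3170 = 191.4002 kJ
Q_total = 1780.9666 kJ

1780.9666 kJ


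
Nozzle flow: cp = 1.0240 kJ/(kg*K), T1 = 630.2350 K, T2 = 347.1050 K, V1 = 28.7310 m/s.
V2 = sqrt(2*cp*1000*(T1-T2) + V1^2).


dT = 283.1300 K
2*cp*1000*dT = 579850.2400
V1^2 = 825.4704
V2 = sqrt(580675.7104) = 762.0208 m/s

762.0208 m/s


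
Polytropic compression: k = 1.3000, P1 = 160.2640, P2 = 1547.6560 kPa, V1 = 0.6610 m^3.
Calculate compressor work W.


(k-1)/k = 0.2308
(P2/P1)^exp = 1.6876
W = 4.3333 * 160.2640 * 0.6610 * (1.6876 - 1) = 315.6440 kJ

315.6440 kJ


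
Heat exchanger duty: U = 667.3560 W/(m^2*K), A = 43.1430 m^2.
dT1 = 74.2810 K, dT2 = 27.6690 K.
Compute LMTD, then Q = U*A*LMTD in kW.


LMTD = 47.2000 K
Q = 667.3560 * 43.1430 * 47.2000 = 1358969.8854 W = 1358.9699 kW

1358.9699 kW


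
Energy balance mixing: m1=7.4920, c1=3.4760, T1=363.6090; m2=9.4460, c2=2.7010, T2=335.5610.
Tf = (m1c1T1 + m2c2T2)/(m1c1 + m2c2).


num = 18030.5600
den = 51.5558
Tf = 349.7288 K

349.7288 K


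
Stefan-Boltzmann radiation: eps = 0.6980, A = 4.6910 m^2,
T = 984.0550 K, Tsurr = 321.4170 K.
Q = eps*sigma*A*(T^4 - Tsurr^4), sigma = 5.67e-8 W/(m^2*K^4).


T^4 = 9.3773e+11
Tsurr^4 = 1.0673e+10
Q = 0.6980 * 5.67e-8 * 4.6910 * 9.2706e+11 = 172111.6054 W

172111.6054 W


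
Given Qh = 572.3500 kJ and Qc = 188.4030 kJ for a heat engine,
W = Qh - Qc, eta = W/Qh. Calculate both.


W = 572.3500 - 188.4030 = 383.9470 kJ
eta = 383.9470 / 572.3500 = 0.6708 = 67.0826%

W = 383.9470 kJ, eta = 67.0826%


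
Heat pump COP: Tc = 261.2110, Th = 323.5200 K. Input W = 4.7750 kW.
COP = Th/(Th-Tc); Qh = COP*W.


COP = 323.5200 / 62.3090 = 5.1922
Qh = 5.1922 * 4.7750 = 24.7927 kW

COP = 5.1922, Qh = 24.7927 kW


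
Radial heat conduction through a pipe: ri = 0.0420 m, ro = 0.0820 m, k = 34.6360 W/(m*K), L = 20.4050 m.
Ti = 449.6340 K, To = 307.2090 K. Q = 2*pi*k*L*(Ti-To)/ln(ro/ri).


dT = 142.4250 K
ln(ro/ri) = 0.6690
Q = 2*pi*34.6360*20.4050*142.4250 / 0.6690 = 945305.2990 W

945305.2990 W


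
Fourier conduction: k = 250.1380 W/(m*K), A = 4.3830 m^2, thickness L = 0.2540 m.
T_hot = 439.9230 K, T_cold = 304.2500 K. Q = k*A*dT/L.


dT = 135.6730 K
Q = 250.1380 * 4.3830 * 135.6730 / 0.2540 = 585613.1973 W

585613.1973 W


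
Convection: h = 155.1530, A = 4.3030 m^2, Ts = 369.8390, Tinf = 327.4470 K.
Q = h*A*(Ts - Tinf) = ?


dT = 42.3920 K
Q = 155.1530 * 4.3030 * 42.3920 = 28301.8894 W

28301.8894 W


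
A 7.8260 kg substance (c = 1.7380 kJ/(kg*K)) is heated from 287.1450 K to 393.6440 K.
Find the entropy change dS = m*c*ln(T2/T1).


T2/T1 = 1.3709
ln(T2/T1) = 0.3155
dS = 7.8260 * 1.7380 * 0.3155 = 4.2908 kJ/K

4.2908 kJ/K


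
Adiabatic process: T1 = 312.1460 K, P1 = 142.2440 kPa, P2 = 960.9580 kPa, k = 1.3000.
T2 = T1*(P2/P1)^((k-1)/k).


(k-1)/k = 0.2308
(P2/P1)^exp = 1.5540
T2 = 312.1460 * 1.5540 = 485.0876 K

485.0876 K


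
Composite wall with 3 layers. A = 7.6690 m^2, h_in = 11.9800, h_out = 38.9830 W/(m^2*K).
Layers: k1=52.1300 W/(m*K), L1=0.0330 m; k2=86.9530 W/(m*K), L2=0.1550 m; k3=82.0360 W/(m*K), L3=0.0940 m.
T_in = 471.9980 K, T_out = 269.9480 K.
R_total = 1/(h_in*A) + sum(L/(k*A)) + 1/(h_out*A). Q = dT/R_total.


R_conv_in = 1/(11.9800*7.6690) = 0.0109
R_1 = 0.0330/(52.1300*7.6690) = 8.2544e-05
R_2 = 0.1550/(86.9530*7.6690) = 0.0002
R_3 = 0.0940/(82.0360*7.6690) = 0.0001
R_conv_out = 1/(38.9830*7.6690) = 0.0033
R_total = 0.0147 K/W
Q = 202.0500 / 0.0147 = 13750.7766 W

R_total = 0.0147 K/W, Q = 13750.7766 W


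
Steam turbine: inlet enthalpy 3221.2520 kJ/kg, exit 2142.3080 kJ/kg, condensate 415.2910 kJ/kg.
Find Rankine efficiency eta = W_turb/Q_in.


W = 1078.9440 kJ/kg
Q_in = 2805.9610 kJ/kg
eta = 0.3845 = 38.4519%

eta = 38.4519%


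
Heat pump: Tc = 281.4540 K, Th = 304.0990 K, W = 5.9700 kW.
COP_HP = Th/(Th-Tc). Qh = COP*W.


COP = 304.0990 / 22.6450 = 13.4290
Qh = 13.4290 * 5.9700 = 80.1709 kW

COP = 13.4290, Qh = 80.1709 kW


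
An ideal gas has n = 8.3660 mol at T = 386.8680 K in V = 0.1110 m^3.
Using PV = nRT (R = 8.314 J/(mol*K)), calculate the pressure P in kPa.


P = nRT/V = 8.3660 * 8.314 * 386.8680 / 0.1110
= 26908.5743 / 0.1110 = 242419.5886 Pa = 242.4196 kPa

242.4196 kPa


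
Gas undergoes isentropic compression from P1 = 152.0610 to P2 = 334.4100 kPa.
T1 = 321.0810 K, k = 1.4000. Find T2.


(k-1)/k = 0.2857
(P2/P1)^exp = 1.2525
T2 = 321.0810 * 1.2525 = 402.1644 K

402.1644 K


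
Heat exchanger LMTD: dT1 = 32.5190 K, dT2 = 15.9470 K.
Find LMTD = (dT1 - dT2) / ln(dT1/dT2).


dT1/dT2 = 2.0392
ln(dT1/dT2) = 0.7126
LMTD = 16.5720 / 0.7126 = 23.2572 K

23.2572 K


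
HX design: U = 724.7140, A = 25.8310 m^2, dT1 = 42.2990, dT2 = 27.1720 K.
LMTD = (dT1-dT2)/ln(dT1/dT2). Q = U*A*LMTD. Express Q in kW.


LMTD = 34.1794 K
Q = 724.7140 * 25.8310 * 34.1794 = 639841.5105 W = 639.8415 kW

639.8415 kW


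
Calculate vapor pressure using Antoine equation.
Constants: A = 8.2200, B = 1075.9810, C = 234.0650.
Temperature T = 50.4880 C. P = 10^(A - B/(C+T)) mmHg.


C+T = 284.5530
B/(C+T) = 3.7813
log10(P) = 8.2200 - 3.7813 = 4.4387
P = 10^4.4387 = 27459.8016 mmHg

27459.8016 mmHg


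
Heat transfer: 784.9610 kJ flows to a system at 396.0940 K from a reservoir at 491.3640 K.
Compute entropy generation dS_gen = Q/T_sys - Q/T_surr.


dS_sys = 784.9610/396.0940 = 1.9818 kJ/K
dS_surr = -784.9610/491.3640 = -1.5975 kJ/K
dS_gen = 1.9818 - 1.5975 = 0.3842 kJ/K (irreversible)

dS_gen = 0.3842 kJ/K, irreversible


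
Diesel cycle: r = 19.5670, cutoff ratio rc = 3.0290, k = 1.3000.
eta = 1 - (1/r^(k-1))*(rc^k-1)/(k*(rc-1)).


r^(k-1) = 2.4404
rc^k = 4.2237
eta = 0.4992 = 49.9197%

49.9197%


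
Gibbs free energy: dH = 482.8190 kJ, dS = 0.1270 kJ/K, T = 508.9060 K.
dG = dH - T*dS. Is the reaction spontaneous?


T*dS = 508.9060 * 0.1270 = 64.6311 kJ
dG = 482.8190 - 64.6311 = 418.1879 kJ (non-spontaneous)

dG = 418.1879 kJ, non-spontaneous


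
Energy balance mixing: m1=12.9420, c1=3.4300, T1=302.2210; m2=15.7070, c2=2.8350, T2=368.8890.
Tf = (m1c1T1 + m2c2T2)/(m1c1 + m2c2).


num = 29842.2961
den = 88.9204
Tf = 335.6068 K

335.6068 K


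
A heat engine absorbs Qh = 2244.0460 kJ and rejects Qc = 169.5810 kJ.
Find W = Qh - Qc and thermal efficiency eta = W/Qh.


W = 2244.0460 - 169.5810 = 2074.4650 kJ
eta = 2074.4650 / 2244.0460 = 0.9244 = 92.4431%

W = 2074.4650 kJ, eta = 92.4431%


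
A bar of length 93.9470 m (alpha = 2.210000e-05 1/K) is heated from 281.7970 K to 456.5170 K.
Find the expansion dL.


dT = 174.7200 K
dL = 2.210000e-05 * 93.9470 * 174.7200 = 0.362759 m
L_final = 94.309759 m

dL = 0.362759 m


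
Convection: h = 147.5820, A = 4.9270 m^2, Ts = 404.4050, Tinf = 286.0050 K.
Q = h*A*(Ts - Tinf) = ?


dT = 118.4000 K
Q = 147.5820 * 4.9270 * 118.4000 = 86092.9633 W

86092.9633 W


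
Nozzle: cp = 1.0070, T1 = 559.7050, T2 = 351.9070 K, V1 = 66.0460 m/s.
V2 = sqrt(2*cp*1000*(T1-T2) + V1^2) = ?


dT = 207.7980 K
2*cp*1000*dT = 418505.1720
V1^2 = 4362.0741
V2 = sqrt(422867.2461) = 650.2824 m/s

650.2824 m/s


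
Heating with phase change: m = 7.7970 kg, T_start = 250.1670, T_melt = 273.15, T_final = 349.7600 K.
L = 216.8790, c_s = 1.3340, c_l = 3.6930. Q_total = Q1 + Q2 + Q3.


Q1 (sensible, solid) = 7.7970 * 1.3340 * 22.9830 = 239.0507 kJ
Q2 (latent) = 7.7970 * 216.8790 = 1691.0056 kJ
Q3 (sensible, liquid) = 7.7970 * 3.6930 * 76.6100 = 2205.9329 kJ
Q_total = 4135.9892 kJ

4135.9892 kJ


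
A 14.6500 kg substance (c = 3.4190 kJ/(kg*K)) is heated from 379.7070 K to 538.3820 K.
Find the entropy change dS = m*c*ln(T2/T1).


T2/T1 = 1.4179
ln(T2/T1) = 0.3492
dS = 14.6500 * 3.4190 * 0.3492 = 17.4893 kJ/K

17.4893 kJ/K


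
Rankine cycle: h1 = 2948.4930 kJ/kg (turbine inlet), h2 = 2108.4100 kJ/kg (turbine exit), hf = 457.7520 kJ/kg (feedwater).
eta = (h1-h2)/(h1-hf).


W = 840.0830 kJ/kg
Q_in = 2490.7410 kJ/kg
eta = 0.3373 = 33.7282%

eta = 33.7282%


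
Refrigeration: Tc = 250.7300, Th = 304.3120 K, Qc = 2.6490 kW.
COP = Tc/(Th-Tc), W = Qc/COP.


COP = 250.7300 / 53.5820 = 4.6794
W = 2.6490 / 4.6794 = 0.5661 kW

COP = 4.6794, W = 0.5661 kW


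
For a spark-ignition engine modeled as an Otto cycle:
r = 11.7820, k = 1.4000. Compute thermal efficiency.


r^(k-1) = 2.6822
eta = 1 - 1/2.6822 = 0.6272 = 62.7169%

62.7169%


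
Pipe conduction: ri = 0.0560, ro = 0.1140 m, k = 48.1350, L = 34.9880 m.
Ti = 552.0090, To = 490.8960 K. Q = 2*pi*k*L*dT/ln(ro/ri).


dT = 61.1130 K
ln(ro/ri) = 0.7108
Q = 2*pi*48.1350*34.9880*61.1130 / 0.7108 = 909740.6045 W

909740.6045 W


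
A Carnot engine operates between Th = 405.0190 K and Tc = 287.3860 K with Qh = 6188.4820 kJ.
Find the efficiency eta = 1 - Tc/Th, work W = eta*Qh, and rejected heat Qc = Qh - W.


eta = 1 - 287.3860/405.0190 = 0.2904
W = 0.2904 * 6188.4820 = 1797.3717 kJ
Qc = 6188.4820 - 1797.3717 = 4391.1103 kJ

eta = 29.0438%, W = 1797.3717 kJ, Qc = 4391.1103 kJ


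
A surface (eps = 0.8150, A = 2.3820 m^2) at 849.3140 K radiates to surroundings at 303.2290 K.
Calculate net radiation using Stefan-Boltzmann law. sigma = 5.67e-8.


T^4 = 5.2032e+11
Tsurr^4 = 8.4544e+09
Q = 0.8150 * 5.67e-8 * 2.3820 * 5.1187e+11 = 56343.1368 W

56343.1368 W


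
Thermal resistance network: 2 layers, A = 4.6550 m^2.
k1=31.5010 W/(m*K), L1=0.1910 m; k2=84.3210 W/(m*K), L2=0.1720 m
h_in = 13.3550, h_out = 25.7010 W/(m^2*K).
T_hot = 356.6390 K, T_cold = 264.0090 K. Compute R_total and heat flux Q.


R_conv_in = 1/(13.3550*4.6550) = 0.0161
R_1 = 0.1910/(31.5010*4.6550) = 0.0013
R_2 = 0.1720/(84.3210*4.6550) = 0.0004
R_conv_out = 1/(25.7010*4.6550) = 0.0084
R_total = 0.0262 K/W
Q = 92.6300 / 0.0262 = 3537.5429 W

R_total = 0.0262 K/W, Q = 3537.5429 W


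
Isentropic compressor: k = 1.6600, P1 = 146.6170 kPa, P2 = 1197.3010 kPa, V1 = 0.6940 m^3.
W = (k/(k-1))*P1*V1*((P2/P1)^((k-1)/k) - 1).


(k-1)/k = 0.3976
(P2/P1)^exp = 2.3047
W = 2.5152 * 146.6170 * 0.6940 * (2.3047 - 1) = 333.8957 kJ

333.8957 kJ


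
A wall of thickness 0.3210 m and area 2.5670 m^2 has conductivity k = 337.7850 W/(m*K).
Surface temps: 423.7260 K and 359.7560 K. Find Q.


dT = 63.9700 K
Q = 337.7850 * 2.5670 * 63.9700 / 0.3210 = 172797.5366 W

172797.5366 W


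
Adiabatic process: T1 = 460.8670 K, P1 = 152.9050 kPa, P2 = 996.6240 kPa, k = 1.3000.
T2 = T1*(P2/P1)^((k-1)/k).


(k-1)/k = 0.2308
(P2/P1)^exp = 1.5412
T2 = 460.8670 * 1.5412 = 710.3086 K

710.3086 K


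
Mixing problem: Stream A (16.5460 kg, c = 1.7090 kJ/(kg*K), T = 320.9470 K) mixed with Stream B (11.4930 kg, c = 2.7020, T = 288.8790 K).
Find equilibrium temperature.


num = 18046.3282
den = 59.3312
Tf = 304.1625 K

304.1625 K


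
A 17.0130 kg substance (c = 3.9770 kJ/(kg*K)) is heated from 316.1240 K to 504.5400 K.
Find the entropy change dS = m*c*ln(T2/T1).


T2/T1 = 1.5960
ln(T2/T1) = 0.4675
dS = 17.0130 * 3.9770 * 0.4675 = 31.6322 kJ/K

31.6322 kJ/K


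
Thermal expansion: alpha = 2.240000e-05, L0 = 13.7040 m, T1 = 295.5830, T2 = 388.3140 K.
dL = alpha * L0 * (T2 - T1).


dT = 92.7310 K
dL = 2.240000e-05 * 13.7040 * 92.7310 = 0.028466 m
L_final = 13.732466 m

dL = 0.028466 m


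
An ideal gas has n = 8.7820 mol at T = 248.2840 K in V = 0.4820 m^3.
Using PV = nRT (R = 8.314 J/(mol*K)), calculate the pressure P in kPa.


P = nRT/V = 8.7820 * 8.314 * 248.2840 / 0.4820
= 18128.0958 / 0.4820 = 37610.1572 Pa = 37.6102 kPa

37.6102 kPa


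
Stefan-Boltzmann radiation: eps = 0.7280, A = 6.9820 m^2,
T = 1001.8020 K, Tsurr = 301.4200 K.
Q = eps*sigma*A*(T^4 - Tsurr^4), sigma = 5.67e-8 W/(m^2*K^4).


T^4 = 1.0072e+12
Tsurr^4 = 8.2545e+09
Q = 0.7280 * 5.67e-8 * 6.9820 * 9.9897e+11 = 287904.2373 W

287904.2373 W


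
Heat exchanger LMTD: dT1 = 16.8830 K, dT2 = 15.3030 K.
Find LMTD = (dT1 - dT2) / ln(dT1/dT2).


dT1/dT2 = 1.1032
ln(dT1/dT2) = 0.0983
LMTD = 1.5800 / 0.0983 = 16.0801 K

16.0801 K


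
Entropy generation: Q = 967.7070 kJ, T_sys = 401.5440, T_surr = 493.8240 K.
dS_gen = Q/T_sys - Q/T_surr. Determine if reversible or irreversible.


dS_sys = 967.7070/401.5440 = 2.4100 kJ/K
dS_surr = -967.7070/493.8240 = -1.9596 kJ/K
dS_gen = 2.4100 - 1.9596 = 0.4503 kJ/K (irreversible)

dS_gen = 0.4503 kJ/K, irreversible


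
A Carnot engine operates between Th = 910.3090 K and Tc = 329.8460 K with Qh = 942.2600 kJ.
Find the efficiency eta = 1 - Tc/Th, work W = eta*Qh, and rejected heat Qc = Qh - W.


eta = 1 - 329.8460/910.3090 = 0.6377
W = 0.6377 * 942.2600 = 600.8367 kJ
Qc = 942.2600 - 600.8367 = 341.4233 kJ

eta = 63.7655%, W = 600.8367 kJ, Qc = 341.4233 kJ


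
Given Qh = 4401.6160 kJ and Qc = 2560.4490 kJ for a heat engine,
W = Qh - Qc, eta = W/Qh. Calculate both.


W = 4401.6160 - 2560.4490 = 1841.1670 kJ
eta = 1841.1670 / 4401.6160 = 0.4183 = 41.8293%

W = 1841.1670 kJ, eta = 41.8293%


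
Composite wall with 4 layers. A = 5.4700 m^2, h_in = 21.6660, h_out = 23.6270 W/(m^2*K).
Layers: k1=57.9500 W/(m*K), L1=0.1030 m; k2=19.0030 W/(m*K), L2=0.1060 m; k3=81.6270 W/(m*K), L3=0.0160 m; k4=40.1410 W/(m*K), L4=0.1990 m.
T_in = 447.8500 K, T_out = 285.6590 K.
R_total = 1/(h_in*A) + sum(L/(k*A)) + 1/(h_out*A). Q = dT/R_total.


R_conv_in = 1/(21.6660*5.4700) = 0.0084
R_1 = 0.1030/(57.9500*5.4700) = 0.0003
R_2 = 0.1060/(19.0030*5.4700) = 0.0010
R_3 = 0.0160/(81.6270*5.4700) = 3.5834e-05
R_4 = 0.1990/(40.1410*5.4700) = 0.0009
R_conv_out = 1/(23.6270*5.4700) = 0.0077
R_total = 0.0185 K/W
Q = 162.1910 / 0.0185 = 8784.9883 W

R_total = 0.0185 K/W, Q = 8784.9883 W


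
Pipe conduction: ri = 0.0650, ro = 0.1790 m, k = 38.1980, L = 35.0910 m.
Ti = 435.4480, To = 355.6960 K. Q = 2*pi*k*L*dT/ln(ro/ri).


dT = 79.7520 K
ln(ro/ri) = 1.0130
Q = 2*pi*38.1980*35.0910*79.7520 / 1.0130 = 663054.1577 W

663054.1577 W


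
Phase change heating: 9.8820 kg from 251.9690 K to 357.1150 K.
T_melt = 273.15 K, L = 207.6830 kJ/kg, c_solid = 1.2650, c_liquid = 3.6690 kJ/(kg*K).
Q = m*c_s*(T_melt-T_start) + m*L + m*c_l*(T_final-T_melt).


Q1 (sensible, solid) = 9.8820 * 1.2650 * 21.1810 = 264.7780 kJ
Q2 (latent) = 9.8820 * 207.6830 = 2052.3234 kJ
Q3 (sensible, liquid) = 9.8820 * 3.6690 * 83.9650 = 3044.3239 kJ
Q_total = 5361.4252 kJ

5361.4252 kJ


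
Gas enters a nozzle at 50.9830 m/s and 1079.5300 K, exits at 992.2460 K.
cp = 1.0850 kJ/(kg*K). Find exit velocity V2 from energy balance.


dT = 87.2840 K
2*cp*1000*dT = 189406.2800
V1^2 = 2599.2663
V2 = sqrt(192005.5463) = 438.1844 m/s

438.1844 m/s


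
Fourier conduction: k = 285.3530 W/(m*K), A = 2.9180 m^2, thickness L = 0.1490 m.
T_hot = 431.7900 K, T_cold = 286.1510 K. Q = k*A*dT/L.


dT = 145.6390 K
Q = 285.3530 * 2.9180 * 145.6390 / 0.1490 = 813877.7020 W

813877.7020 W


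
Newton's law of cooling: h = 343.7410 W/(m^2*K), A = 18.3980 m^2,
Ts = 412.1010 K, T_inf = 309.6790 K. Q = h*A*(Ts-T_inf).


dT = 102.4220 K
Q = 343.7410 * 18.3980 * 102.4220 = 647731.7756 W

647731.7756 W


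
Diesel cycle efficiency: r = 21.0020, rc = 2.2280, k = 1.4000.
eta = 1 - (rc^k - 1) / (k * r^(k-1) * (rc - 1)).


r^(k-1) = 3.3799
rc^k = 3.0696
eta = 0.6438 = 64.3832%

64.3832%


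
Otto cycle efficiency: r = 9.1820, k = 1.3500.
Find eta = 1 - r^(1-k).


r^(k-1) = 2.1728
eta = 1 - 1/2.1728 = 0.5398 = 53.9773%

53.9773%


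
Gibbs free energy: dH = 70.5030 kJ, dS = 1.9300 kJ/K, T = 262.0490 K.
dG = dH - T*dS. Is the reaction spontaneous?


T*dS = 262.0490 * 1.9300 = 505.7546 kJ
dG = 70.5030 - 505.7546 = -435.2516 kJ (spontaneous)

dG = -435.2516 kJ, spontaneous


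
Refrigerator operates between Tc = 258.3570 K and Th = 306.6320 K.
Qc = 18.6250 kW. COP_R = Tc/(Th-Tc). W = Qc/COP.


COP = 258.3570 / 48.2750 = 5.3518
W = 18.6250 / 5.3518 = 3.4802 kW

COP = 5.3518, W = 3.4802 kW


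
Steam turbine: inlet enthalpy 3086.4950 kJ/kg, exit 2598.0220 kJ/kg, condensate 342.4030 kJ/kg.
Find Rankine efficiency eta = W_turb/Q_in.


W = 488.4730 kJ/kg
Q_in = 2744.0920 kJ/kg
eta = 0.1780 = 17.8009%

eta = 17.8009%


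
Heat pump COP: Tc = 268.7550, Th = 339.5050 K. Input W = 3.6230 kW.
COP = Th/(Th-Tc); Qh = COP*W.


COP = 339.5050 / 70.7500 = 4.7987
Qh = 4.7987 * 3.6230 = 17.3855 kW

COP = 4.7987, Qh = 17.3855 kW


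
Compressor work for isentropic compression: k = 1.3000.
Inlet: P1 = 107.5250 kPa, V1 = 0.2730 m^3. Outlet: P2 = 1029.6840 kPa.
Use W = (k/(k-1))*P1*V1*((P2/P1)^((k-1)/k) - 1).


(k-1)/k = 0.2308
(P2/P1)^exp = 1.6843
W = 4.3333 * 107.5250 * 0.2730 * (1.6843 - 1) = 87.0493 kJ

87.0493 kJ


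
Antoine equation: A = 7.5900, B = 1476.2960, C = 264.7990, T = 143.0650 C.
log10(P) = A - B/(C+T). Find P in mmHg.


C+T = 407.8640
B/(C+T) = 3.6196
log10(P) = 7.5900 - 3.6196 = 3.9704
P = 10^3.9704 = 9341.5926 mmHg

9341.5926 mmHg


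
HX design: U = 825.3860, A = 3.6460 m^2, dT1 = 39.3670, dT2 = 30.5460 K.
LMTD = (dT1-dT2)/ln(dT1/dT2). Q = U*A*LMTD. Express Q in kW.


LMTD = 34.7702 K
Q = 825.3860 * 3.6460 * 34.7702 = 104635.9974 W = 104.6360 kW

104.6360 kW


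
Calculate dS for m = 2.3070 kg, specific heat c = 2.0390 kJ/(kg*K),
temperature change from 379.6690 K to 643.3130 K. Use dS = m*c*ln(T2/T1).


T2/T1 = 1.6944
ln(T2/T1) = 0.5273
dS = 2.3070 * 2.0390 * 0.5273 = 2.4806 kJ/K

2.4806 kJ/K


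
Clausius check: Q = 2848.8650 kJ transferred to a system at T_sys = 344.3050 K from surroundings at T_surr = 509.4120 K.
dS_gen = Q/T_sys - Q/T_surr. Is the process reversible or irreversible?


dS_sys = 2848.8650/344.3050 = 8.2742 kJ/K
dS_surr = -2848.8650/509.4120 = -5.5925 kJ/K
dS_gen = 8.2742 - 5.5925 = 2.6818 kJ/K (irreversible)

dS_gen = 2.6818 kJ/K, irreversible


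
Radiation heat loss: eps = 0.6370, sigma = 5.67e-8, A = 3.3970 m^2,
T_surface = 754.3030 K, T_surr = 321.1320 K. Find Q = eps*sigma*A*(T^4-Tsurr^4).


T^4 = 3.2373e+11
Tsurr^4 = 1.0635e+10
Q = 0.6370 * 5.67e-8 * 3.3970 * 3.1310e+11 = 38414.4557 W

38414.4557 W


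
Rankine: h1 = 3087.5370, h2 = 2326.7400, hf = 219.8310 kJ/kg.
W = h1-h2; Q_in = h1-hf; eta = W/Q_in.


W = 760.7970 kJ/kg
Q_in = 2867.7060 kJ/kg
eta = 0.2653 = 26.5298%

eta = 26.5298%


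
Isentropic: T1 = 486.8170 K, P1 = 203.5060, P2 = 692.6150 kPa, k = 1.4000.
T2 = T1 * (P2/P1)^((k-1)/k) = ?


(k-1)/k = 0.2857
(P2/P1)^exp = 1.4190
T2 = 486.8170 * 1.4190 = 690.7825 K

690.7825 K


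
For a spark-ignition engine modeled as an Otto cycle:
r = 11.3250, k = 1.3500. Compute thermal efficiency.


r^(k-1) = 2.3384
eta = 1 - 1/2.3384 = 0.5724 = 57.2352%

57.2352%


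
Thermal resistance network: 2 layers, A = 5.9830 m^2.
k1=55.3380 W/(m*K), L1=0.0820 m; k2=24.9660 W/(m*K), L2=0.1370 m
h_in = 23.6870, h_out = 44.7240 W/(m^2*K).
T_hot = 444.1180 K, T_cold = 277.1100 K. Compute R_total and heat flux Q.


R_conv_in = 1/(23.6870*5.9830) = 0.0071
R_1 = 0.0820/(55.3380*5.9830) = 0.0002
R_2 = 0.1370/(24.9660*5.9830) = 0.0009
R_conv_out = 1/(44.7240*5.9830) = 0.0037
R_total = 0.0120 K/W
Q = 167.0080 / 0.0120 = 13965.9884 W

R_total = 0.0120 K/W, Q = 13965.9884 W


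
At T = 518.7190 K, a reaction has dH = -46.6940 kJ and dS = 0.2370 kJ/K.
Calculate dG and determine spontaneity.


T*dS = 518.7190 * 0.2370 = 122.9364 kJ
dG = -46.6940 - 122.9364 = -169.6304 kJ (spontaneous)

dG = -169.6304 kJ, spontaneous


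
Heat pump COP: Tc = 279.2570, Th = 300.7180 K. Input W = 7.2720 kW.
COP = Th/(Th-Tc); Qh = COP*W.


COP = 300.7180 / 21.4610 = 14.0123
Qh = 14.0123 * 7.2720 = 101.8975 kW

COP = 14.0123, Qh = 101.8975 kW


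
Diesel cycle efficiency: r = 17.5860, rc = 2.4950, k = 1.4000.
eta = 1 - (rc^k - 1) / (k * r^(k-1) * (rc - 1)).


r^(k-1) = 3.1482
rc^k = 3.5967
eta = 0.6059 = 60.5926%

60.5926%


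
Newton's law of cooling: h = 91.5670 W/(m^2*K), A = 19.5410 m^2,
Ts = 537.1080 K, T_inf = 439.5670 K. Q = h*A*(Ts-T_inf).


dT = 97.5410 K
Q = 91.5670 * 19.5410 * 97.5410 = 174531.1596 W

174531.1596 W
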